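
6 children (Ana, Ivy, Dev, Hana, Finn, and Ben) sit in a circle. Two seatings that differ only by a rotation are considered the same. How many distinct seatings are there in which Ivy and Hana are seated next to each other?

Treat {Ivy, Hana} as one unit (2 internal orders) and seat the resulting 5 units around the table: (4)! circular arrangements.
So 2 × (4)! = 2 × 24 = 48.

48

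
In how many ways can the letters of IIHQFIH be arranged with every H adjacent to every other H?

Treat the 2 copies of H as a single block. The multiset to arrange is then {HH, F, I, I, I, Q}, 6 items in all.
That gives (6)!/(3!) = 120 arrangements.

120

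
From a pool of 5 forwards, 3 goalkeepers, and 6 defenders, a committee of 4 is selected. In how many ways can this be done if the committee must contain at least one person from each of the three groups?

With no constraint there are C(14,4) = 1001 possible selections.
Selections missing a whole group: no forwards → C(9,4) = 126; no goalkeepers → C(11,4) = 330; no defenders → C(8,4) = 70.
Add back selections omitting two groups (i.e. drawn from a single group): C(5,4) + C(3,4) + C(6,4) = 20.
By inclusion–exclusion: 1001 − 526 + 20 = 495.

495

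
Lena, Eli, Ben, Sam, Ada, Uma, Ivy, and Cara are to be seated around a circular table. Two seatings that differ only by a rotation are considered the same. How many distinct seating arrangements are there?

Around a circle, 8 distinct people have 8!/8 = (7)! = 5040 rotationally distinct seatings.

5040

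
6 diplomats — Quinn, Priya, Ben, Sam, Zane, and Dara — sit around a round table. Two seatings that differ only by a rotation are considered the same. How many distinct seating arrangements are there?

120

Around a circle, 6 distinct people have 6!/6 = (5)! = 120 rotationally distinct seatings.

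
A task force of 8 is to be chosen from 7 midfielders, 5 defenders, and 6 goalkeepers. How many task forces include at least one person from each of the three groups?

Unrestricted: C(18,8) = 43758 ways to pick any 8 of the 18.
Subtract selections that omit an entire group: no midfielders → C(11,8) = 165; no defenders → C(13,8) = 1287; no goalkeepers → C(12,8) = 495.
Add back selections omitting two groups (i.e. drawn from a single group): C(7,8) + C(5,8) + C(6,8) = 0.
By inclusion–exclusion: 43758 − 1947 + 0 = 41811.

41811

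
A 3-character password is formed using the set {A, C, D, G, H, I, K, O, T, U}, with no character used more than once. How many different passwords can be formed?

720

Choose and order 3 of the 10 symbols: the first character has 10 options, the next 9, then 8.
That product is 10 × 9 × 8 = 720.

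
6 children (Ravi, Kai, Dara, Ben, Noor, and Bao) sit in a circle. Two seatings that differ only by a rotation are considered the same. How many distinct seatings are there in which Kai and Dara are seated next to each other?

Treat {Kai, Dara} as one unit (2 internal orders) and seat the resulting 5 units around the table: (4)! circular arrangements.
So 2 × (4)! = 2 × 24 = 48.

48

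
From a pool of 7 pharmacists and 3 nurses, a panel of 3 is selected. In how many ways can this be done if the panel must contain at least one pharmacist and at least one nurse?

84

With no constraint there are C(10,3) = 120 possible selections.
Selections missing a whole group: no pharmacists → C(3,3) = 1; no nurses → C(7,3) = 35.
Both groups omitted at once is impossible, so 120 − 36 = 84.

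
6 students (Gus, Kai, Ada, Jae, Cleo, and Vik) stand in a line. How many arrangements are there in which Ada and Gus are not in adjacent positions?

480

Of the 6! = 720 arrangements, those with Ada and Gus adjacent number 2 × 5! = 240 (treat the pair as a block with 2 internal orders).
Complementary counting: 720 − 240 = 480.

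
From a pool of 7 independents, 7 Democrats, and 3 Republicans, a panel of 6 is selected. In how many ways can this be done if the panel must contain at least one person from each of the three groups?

8967

Total 6-person selections from all 17: C(17,6) = 12376.
Subtract selections that omit an entire group: no independents → C(10,6) = 210; no Democrats → C(10,6) = 210; no Republicans → C(14,6) = 3003.
Add back selections omitting two groups (i.e. drawn from a single group): C(7,6) + C(7,6) + C(3,6) = 14.
By inclusion–exclusion: 12376 − 3423 + 14 = 8967.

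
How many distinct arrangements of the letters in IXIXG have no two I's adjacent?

There are 5!/(2!·2!) = 30 arrangements of IXIXG in total.
If the two I's are adjacent, glue them into one block, leaving 4 items to arrange: (4)!/(2!) = 12 ways.
Hence 30 − 12 = 18.

18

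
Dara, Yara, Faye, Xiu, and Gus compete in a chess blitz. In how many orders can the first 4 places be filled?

This is an ordered selection of 4 from 5: P(5,4).
That gives 5 × 4 × 3 × 2 = 120.

120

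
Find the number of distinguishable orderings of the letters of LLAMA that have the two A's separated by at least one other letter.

There are 5!/(2!·2!) = 30 arrangements of LLAMA in total.
If the two A's are adjacent, glue them into one block, leaving 4 items to arrange: (4)!/(2!) = 12 ways.
Hence 30 − 12 = 18.

18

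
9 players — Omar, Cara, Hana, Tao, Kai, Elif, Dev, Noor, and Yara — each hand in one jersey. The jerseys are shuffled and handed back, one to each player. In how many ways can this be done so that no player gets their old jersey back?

This is the derangement count D_9: permutations of 9 items with no fixed point.
By inclusion–exclusion this is Σ_{j=0}^{9} (−1)^j C(9,j)·(9−j)!.
Computing: 362880 − 362880 + 181440 − 60480 + 15120 − 3024 + 504 − 72 + 9 − 1 = 133496.

133496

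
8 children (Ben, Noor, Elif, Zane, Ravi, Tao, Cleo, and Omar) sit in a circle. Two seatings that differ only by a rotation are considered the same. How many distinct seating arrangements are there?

5040

Around a circle, 8 distinct people have 8!/8 = (7)! = 5040 rotationally distinct seatings.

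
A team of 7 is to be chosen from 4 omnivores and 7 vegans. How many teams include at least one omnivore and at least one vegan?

Total 7-person selections from all 11: C(11,7) = 330.
Selections missing a whole group: no omnivores → C(7,7) = 1; no vegans → C(4,7) = 0.
Both groups omitted at once is impossible, so 330 − 1 = 329.

329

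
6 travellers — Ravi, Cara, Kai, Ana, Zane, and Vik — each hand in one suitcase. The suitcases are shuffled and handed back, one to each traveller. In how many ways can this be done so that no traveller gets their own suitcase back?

Count assignments avoiding every fixed point. For any j of the 6 travellers fixed to their own suitcase, the other 6−j can be arranged in (6−j)! ways.
By inclusion–exclusion this is Σ_{j=0}^{6} (−1)^j C(6,j)·(6−j)!.
Computing: 720 − 720 + 360 − 120 + 30 − 6 + 1 = 265.

265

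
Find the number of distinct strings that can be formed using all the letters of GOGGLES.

840

GOGGLES has 7 letters with G appearing 3 times.
So there are 7! / (3!) = 840 distinguishable arrangements.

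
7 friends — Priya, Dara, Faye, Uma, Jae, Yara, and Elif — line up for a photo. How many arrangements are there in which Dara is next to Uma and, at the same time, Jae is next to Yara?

480

Treat {Dara,Uma} as one block (2 orders) and {Jae,Yara} as another (2 orders).
That leaves 5 units to arrange: 2 × 2 × 5! = 4 × 120 = 480.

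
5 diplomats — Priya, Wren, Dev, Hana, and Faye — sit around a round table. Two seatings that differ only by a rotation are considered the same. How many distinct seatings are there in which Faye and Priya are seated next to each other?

Glue Faye and Priya into a block (2 internal orders). Seating 4 units around a circle gives (3)! arrangements.
So 2 × (3)! = 2 × 6 = 12.

12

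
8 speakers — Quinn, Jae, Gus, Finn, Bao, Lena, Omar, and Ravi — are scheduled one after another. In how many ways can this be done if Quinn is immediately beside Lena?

Treat {Quinn, Lena} as a single unit. There are 7 units to order, and the pair itself can be ordered 2 ways.
That gives 2 × 7! = 2 × 5040 = 10080.

10080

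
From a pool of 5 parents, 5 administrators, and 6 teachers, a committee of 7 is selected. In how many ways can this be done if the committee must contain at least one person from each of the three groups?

10660

Total 7-person selections from all 16: C(16,7) = 11440.
Selections missing a whole group: no parents → C(11,7) = 330; no administrators → C(11,7) = 330; no teachers → C(10,7) = 120.
Add back selections omitting two groups (i.e. drawn from a single group): C(5,7) + C(5,7) + C(6,7) = 0.
By inclusion–exclusion: 11440 − 780 + 0 = 10660.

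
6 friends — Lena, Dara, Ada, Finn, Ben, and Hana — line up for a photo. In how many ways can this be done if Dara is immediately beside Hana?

240

Place the 4 others and the Dara-Hana pair as 5 objects in a line; the pair has 2 internal arrangements.
That gives 2 × 5! = 2 × 120 = 240.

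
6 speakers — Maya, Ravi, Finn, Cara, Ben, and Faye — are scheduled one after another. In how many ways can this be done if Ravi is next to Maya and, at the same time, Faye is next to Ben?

96

Treat {Ravi,Maya} as one block (2 orders) and {Faye,Ben} as another (2 orders).
That leaves 4 units to arrange: 2 × 2 × 4! = 4 × 24 = 96.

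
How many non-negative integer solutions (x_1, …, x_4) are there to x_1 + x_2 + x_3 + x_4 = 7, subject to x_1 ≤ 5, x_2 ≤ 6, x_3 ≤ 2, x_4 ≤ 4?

70

Without the upper bounds there are C(10,3) = 120 ways to split 7 among 4 variables.
Subtract solutions that violate a single cap (substitute x_i' = x_i − (cap_i+1)): x_1 ≥ 6 gives C(4,3) = 4; x_2 ≥ 7 gives C(3,3) = 1; x_3 ≥ 3 gives C(7,3) = 35; x_4 ≥ 5 gives C(5,3) = 10. Together 50.
No two caps can be exceeded simultaneously, so the pair terms are all 0.
By inclusion–exclusion the count is 120 − 50 + 0 = 70.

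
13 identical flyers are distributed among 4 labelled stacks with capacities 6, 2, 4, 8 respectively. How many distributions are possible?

74

Without the upper bounds there are C(16,3) = 560 ways to split 13 among 4 stacks.
Subtract solutions that violate a single cap (substitute x_i' = x_i − (cap_i+1)): x_1 ≥ 7 gives C(9,3) = 84; x_2 ≥ 3 gives C(13,3) = 286; x_3 ≥ 5 gives C(11,3) = 165; x_4 ≥ 9 gives C(7,3) = 35. Together 570.
Add back pairs where two caps are both exceeded: 20 + 4 + 0 + 56 + 4 + 0 = 84.
By inclusion–exclusion the count is 560 − 570 + 84 = 74.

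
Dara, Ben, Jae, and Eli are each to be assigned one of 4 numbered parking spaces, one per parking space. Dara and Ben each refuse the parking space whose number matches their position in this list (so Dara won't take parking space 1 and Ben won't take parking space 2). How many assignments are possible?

14

Let Aᵢ (for i ∈ {1, 2}) be the placements that put person i in their forbidden parking space. Any j of these fix j positions, leaving (4−j)! ways to fill the rest, and there are C(2,j) ways to pick which j.
By inclusion–exclusion, the number of valid placements is Σ_{j=0}^{2} (−1)^j C(2,j)·(4−j)!.
Computing: 24 − 12 + 2 = 14.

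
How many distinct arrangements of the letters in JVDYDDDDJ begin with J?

336

Fix J in the first position and arrange the remaining 8 letters.
Those 8 letters have D appearing 5 times, giving (8)!/(5!) = 336.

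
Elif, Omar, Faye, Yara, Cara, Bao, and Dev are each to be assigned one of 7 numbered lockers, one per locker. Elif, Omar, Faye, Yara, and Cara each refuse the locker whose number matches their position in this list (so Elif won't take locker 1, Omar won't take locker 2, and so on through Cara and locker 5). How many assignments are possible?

Let Aᵢ (for 1 ≤ i ≤ 5) be the placements that put person i in their forbidden locker. Any j of these fix j positions, leaving (7−j)! ways to fill the rest, and there are C(5,j) ways to pick which j.
By inclusion–exclusion, the number of valid placements is Σ_{j=0}^{5} (−1)^j C(5,j)·(7−j)!.
Computing: 5040 − 3600 + 1200 − 240 + 30 − 2 = 2428.

2428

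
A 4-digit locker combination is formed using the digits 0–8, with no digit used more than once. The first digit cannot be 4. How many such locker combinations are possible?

2688

The first digit has 9−1 = 8 choices (anything except 4).
The remaining 3 digits are filled from the other 8 symbols without repetition: 8 × 7 × 6 = 336.
Total: 8 × 336 = 2688.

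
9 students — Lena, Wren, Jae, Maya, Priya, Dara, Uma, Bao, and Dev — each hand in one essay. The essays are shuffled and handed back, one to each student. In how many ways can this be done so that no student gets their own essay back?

133496

Count assignments avoiding every fixed point. For any j of the 9 students fixed to their own essay, the other 9−j can be arranged in (9−j)! ways.
By inclusion–exclusion this is Σ_{j=0}^{9} (−1)^j C(9,j)·(9−j)!.
Computing: 362880 − 362880 + 181440 − 60480 + 15120 − 3024 + 504 − 72 + 9 − 1 = 133496.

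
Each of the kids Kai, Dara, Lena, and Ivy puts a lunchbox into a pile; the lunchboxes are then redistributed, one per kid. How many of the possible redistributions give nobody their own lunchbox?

This is the derangement count D_4: permutations of 4 items with no fixed point.
By inclusion–exclusion this is Σ_{j=0}^{4} (−1)^j C(4,j)·(4−j)!.
Computing: 24 − 24 + 12 − 4 + 1 = 9.

9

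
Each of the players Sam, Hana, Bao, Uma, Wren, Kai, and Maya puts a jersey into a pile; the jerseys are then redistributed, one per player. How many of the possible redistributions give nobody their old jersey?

1854

This is the derangement count D_7: permutations of 7 items with no fixed point.
By inclusion–exclusion this is Σ_{j=0}^{7} (−1)^j C(7,j)·(7−j)!.
Computing: 5040 − 5040 + 2520 − 840 + 210 − 42 + 7 − 1 = 1854.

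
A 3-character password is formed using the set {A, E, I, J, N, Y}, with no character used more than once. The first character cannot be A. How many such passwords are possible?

100

The first character has 6−1 = 5 choices (anything except A).
The remaining 2 characters are filled from the other 5 symbols without repetition: 5 × 4 = 20.
Total: 5 × 20 = 100.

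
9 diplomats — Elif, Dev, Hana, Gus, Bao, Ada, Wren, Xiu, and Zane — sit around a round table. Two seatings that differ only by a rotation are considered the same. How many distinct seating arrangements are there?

Around a circle, 9 distinct people have 9!/9 = (8)! = 40320 rotationally distinct seatings.

40320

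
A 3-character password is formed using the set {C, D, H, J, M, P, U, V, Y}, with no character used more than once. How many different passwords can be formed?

Choose and order 3 of the 9 symbols: the first character has 9 options, the next 8, then 7.
That product is 9 × 8 × 7 = 504.

504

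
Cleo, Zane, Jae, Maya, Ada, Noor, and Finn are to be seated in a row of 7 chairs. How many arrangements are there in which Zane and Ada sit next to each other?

Glue Zane and Ada into one block (2 internal orders), leaving 6 units to arrange in a row.
That gives 2 × 6! = 2 × 720 = 1440.

1440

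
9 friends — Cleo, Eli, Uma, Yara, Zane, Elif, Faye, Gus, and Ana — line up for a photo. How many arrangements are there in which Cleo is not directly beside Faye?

There are 9! = 362880 arrangements in all. If Cleo and Faye are adjacent, merging them into one block gives 2·(8)! = 80640 arrangements.
Complementary counting: 362880 − 80640 = 282240.

282240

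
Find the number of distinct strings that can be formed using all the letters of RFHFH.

30

Letter multiplicities in RFHFH: F×2, H×2, R×1.
The number of distinct arrangements is 5!/(2!·2!) = 120/4 = 30.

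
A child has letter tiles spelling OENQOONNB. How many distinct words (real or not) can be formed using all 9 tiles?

OENQOONNB has 9 letters with N appearing 3 times and O appearing 3 times.
So there are 9! / (3!·3!) = 10080 distinguishable arrangements.

10080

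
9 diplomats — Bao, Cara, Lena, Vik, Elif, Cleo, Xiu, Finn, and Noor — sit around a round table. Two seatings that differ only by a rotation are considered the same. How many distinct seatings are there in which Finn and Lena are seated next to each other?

10080

Treat {Finn, Lena} as one unit (2 internal orders) and seat the resulting 8 units around the table: (7)! circular arrangements.
So 2 × (7)! = 2 × 5040 = 10080.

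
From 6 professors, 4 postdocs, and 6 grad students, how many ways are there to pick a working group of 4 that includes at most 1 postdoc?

Split by how many postdocs are chosen (0 through 1).
Sum: C(4,0)·C(12,4) + C(4,1)·C(12,3) = 495 + 880 = 1375.

1375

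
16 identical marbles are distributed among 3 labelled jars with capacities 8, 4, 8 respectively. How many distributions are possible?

Without the upper bounds there are C(18,2) = 153 ways to split 16 among 3 jars.
Subtract solutions that violate a single cap (substitute x_i' = x_i − (cap_i+1)): x_1 ≥ 9 gives C(9,2) = 36; x_2 ≥ 5 gives C(13,2) = 78; x_3 ≥ 9 gives C(9,2) = 36. Together 150.
Add back pairs where two caps are both exceeded: 6 + 0 + 6 = 12.
By inclusion–exclusion the count is 153 − 150 + 12 = 15.

15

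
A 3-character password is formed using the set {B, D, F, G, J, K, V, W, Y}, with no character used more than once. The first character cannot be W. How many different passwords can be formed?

448

The first character has 9−1 = 8 choices (anything except W).
The remaining 2 characters are filled from the other 8 symbols without repetition: 8 × 7 = 56.
Total: 8 × 56 = 448.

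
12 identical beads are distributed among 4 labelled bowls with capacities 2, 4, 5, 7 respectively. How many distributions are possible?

Ignoring the caps, the number of non-negative solutions to x_1+…+x_4 = 12 is C(15,3) = 455.
Subtract solutions that violate a single cap (substitute x_i' = x_i − (cap_i+1)): x_1 ≥ 3 gives C(12,3) = 220; x_2 ≥ 5 gives C(10,3) = 120; x_3 ≥ 6 gives C(9,3) = 84; x_4 ≥ 8 gives C(7,3) = 35. Together 459.
Add back pairs where two caps are both exceeded: 35 + 20 + 4 + 4 + 0 + 0 = 63.
By inclusion–exclusion the count is 455 − 459 + 63 = 59.

59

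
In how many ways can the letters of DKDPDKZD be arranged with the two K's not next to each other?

There are 8!/(4!·2!) = 840 arrangements of DKDPDKZD in total.
If the two K's are adjacent, glue them into one block, leaving 7 items to arrange: (7)!/(4!) = 210 ways.
Hence 840 − 210 = 630.

630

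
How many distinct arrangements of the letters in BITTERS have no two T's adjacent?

1800

Total arrangements of BITTERS: 7!/(2!) = 2520.
Arrangements with the T's together: treat TT as one letter, giving (6)! = 720.
Hence 2520 − 720 = 1800.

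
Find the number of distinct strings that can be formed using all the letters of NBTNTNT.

140

Letter multiplicities in NBTNTNT: B×1, N×3, T×3.
So there are 7! / (3!·3!) = 140 distinguishable arrangements.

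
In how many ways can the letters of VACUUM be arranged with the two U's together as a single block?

Treat the 2 copies of U as a single block. The multiset to arrange is then {UU, A, C, M, V}, 5 items in all.
All 5 items are distinct, so there are (5)! = 120 arrangements.

120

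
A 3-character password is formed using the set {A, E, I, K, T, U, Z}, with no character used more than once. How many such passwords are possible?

Choose and order 3 of the 7 symbols: the first character has 7 options, the next 6, then 5.
That product is 7 × 6 × 5 = 210.

210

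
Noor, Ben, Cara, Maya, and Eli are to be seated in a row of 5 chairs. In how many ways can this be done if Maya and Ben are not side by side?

72

There are 5! = 120 arrangements in all. If Maya and Ben are adjacent, merging them into one block gives 2·(4)! = 48 arrangements.
Complementary counting: 120 − 48 = 72.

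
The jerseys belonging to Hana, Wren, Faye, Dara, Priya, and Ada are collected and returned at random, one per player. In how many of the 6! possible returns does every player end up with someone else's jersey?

Let Aᵢ be the assignments in which player i gets their old jersey. We want the size of the complement of A₁∪…∪A_6.
By inclusion–exclusion this is Σ_{j=0}^{6} (−1)^j C(6,j)·(6−j)!.
Computing: 720 − 720 + 360 − 120 + 30 − 6 + 1 = 265.

265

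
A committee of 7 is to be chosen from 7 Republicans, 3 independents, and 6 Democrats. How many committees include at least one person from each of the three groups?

9569

Total 7-person selections from all 16: C(16,7) = 11440.
Selections missing a whole group: no Republicans → C(9,7) = 36; no independents → C(13,7) = 1716; no Democrats → C(10,7) = 120.
Add back selections omitting two groups (i.e. drawn from a single group): C(7,7) + C(3,7) + C(6,7) = 1.
By inclusion–exclusion: 11440 − 1872 + 1 = 9569.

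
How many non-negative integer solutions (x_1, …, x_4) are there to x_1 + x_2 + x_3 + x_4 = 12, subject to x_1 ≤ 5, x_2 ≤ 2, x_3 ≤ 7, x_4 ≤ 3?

42

By stars and bars, unrestricted non-negative solutions to x_1+…+x_4 = 12 number C(12+3,3) = 455.
Subtract solutions that violate a single cap (substitute x_i' = x_i − (cap_i+1)): x_1 ≥ 6 gives C(9,3) = 84; x_2 ≥ 3 gives C(12,3) = 220; x_3 ≥ 8 gives C(7,3) = 35; x_4 ≥ 4 gives C(11,3) = 165. Together 504.
Add back pairs where two caps are both exceeded: 20 + 0 + 10 + 4 + 56 + 1 = 91.
By inclusion–exclusion the count is 455 − 504 + 91 = 42.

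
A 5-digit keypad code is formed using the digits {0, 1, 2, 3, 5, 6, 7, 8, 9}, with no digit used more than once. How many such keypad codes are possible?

With no repetition, fill the 5 digits in order: 9 choices, then 8, down to 5.
That product is 9 × 8 × 7 × 6 × 5 = 15120.

15120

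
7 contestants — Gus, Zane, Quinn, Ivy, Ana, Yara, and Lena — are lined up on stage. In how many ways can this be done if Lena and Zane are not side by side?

3600

Of the 7! = 5040 arrangements, those with Lena and Zane adjacent number 2 × 6! = 1440 (treat the pair as a block with 2 internal orders).
Complementary counting: 5040 − 1440 = 3600.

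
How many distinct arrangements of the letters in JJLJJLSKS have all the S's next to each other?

Treat the 2 copies of S as a single block. The multiset to arrange is then {SS, J, J, J, J, K, L, L}, 8 items in all.
That gives (8)!/(4!·2!) = 840 arrangements.

840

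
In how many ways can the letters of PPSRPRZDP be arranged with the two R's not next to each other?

There are 9!/(4!·2!) = 7560 arrangements of PPSRPRZDP in total.
If the two R's are adjacent, glue them into one block, leaving 8 items to arrange: (8)!/(4!) = 1680 ways.
Hence 7560 − 1680 = 5880.

5880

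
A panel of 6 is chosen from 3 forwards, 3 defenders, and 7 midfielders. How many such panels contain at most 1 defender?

966

Split by how many defenders are chosen (0 through 1).
Sum: C(3,0)·C(10,6) + C(3,1)·C(10,5) = 210 + 756 = 966.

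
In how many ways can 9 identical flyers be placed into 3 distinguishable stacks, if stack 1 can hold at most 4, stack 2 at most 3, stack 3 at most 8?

Without the upper bounds there are C(11,2) = 55 ways to split 9 among 3 stacks.
Subtract solutions that violate a single cap (substitute x_i' = x_i − (cap_i+1)): x_1 ≥ 5 gives C(6,2) = 15; x_2 ≥ 4 gives C(7,2) = 21; x_3 ≥ 9 gives C(2,2) = 1. Together 37.
Add back pairs where two caps are both exceeded: 1 + 0 + 0 = 1.
By inclusion–exclusion the count is 55 − 37 + 1 = 19.

19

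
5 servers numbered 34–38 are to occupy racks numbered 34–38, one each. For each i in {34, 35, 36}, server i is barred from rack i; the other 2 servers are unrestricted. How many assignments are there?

Let Aᵢ (for i ∈ {34, 35, 36}) be the placements that put server i in its forbidden rack. Any j of these fix j positions, leaving (5−j)! ways to fill the rest, and there are C(3,j) ways to pick which j.
By inclusion–exclusion, the number of valid placements is Σ_{j=0}^{3} (−1)^j C(3,j)·(5−j)!.
Computing: 120 − 72 + 18 − 2 = 64.

64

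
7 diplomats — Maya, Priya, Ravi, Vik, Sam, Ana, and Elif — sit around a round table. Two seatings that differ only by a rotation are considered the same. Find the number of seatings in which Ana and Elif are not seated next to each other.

All circular seatings of 7 people number (6)! = 720.
Those with Ana next to Elif: fuse the pair into one unit and seat 6 units around a circle — 2·(5)! = 240.
Subtracting, 720 − 240 = 480.

480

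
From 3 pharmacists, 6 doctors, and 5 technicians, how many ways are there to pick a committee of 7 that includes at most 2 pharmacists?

Split by how many pharmacists are chosen (0 through 2).
Sum: C(3,0)·C(11,7) + C(3,1)·C(11,6) + C(3,2)·C(11,5) = 330 + 1386 + 1386 = 3102.

3102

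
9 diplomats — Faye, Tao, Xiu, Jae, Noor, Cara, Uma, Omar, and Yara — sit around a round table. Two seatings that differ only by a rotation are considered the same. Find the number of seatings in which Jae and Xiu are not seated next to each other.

30240

Without the restriction there are (8)! = 40320 seatings.
Those with Jae next to Xiu: fuse the pair into one unit and seat 8 units around a circle — 2·(7)! = 10080.
Subtracting, 40320 − 10080 = 30240.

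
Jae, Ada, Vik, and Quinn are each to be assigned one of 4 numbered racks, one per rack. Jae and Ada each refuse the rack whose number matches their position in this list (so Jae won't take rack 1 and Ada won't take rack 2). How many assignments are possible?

Let Aᵢ (for i ∈ {1, 2}) be the placements that put person i in their forbidden rack. Any j of these fix j positions, leaving (4−j)! ways to fill the rest, and there are C(2,j) ways to pick which j.
By inclusion–exclusion, the number of valid placements is Σ_{j=0}^{2} (−1)^j C(2,j)·(4−j)!.
Computing: 24 − 12 + 2 = 14.

14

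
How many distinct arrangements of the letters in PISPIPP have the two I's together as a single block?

30

Treat the 2 copies of I as a single block. The multiset to arrange is then {II, P, P, P, P, S}, 6 items in all.
That gives (6)!/(4!) = 30 arrangements.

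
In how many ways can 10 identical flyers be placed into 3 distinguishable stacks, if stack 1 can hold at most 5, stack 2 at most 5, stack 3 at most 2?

By stars and bars, unrestricted non-negative solutions to x_1+…+x_3 = 10 number C(10+2,2) = 66.
Subtract solutions that violate a single cap (substitute x_i' = x_i − (cap_i+1)): x_1 ≥ 6 gives C(6,2) = 15; x_2 ≥ 6 gives C(6,2) = 15; x_3 ≥ 3 gives C(9,2) = 36. Together 66.
Add back pairs where two caps are both exceeded: 0 + 3 + 3 = 6.
By inclusion–exclusion the count is 66 − 66 + 6 = 6.

6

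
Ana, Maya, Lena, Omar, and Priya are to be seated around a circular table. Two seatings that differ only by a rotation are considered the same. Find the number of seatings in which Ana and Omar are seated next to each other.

Glue Ana and Omar into a block (2 internal orders). Seating 4 units around a circle gives (3)! arrangements.
So 2 × (3)! = 2 × 6 = 12.

12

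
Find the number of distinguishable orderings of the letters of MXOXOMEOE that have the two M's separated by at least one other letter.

Total arrangements of MXOXOMEOE: 9!/(3!·2!·2!·2!) = 7560.
Arrangements with the M's together: treat MM as one letter, giving (8)!/(3!·2!·2!) = 1680.
Hence 7560 − 1680 = 5880.

5880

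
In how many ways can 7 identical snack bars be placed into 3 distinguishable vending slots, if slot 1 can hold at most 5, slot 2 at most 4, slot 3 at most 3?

Ignoring the caps, the number of non-negative solutions to x_1+…+x_3 = 7 is C(9,2) = 36.
Subtract solutions that violate a single cap (substitute x_i' = x_i − (cap_i+1)): x_1 ≥ 6 gives C(3,2) = 3; x_2 ≥ 5 gives C(4,2) = 6; x_3 ≥ 4 gives C(5,2) = 10. Together 19.
No two caps can be exceeded simultaneously, so the pair terms are all 0.
By inclusion–exclusion the count is 36 − 19 + 0 = 17.

17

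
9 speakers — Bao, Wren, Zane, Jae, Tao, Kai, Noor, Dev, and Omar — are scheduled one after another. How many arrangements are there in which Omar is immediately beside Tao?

80640

Place the 7 others and the Omar-Tao pair as 8 objects in a line; the pair has 2 internal arrangements.
That gives 2 × 8! = 2 × 40320 = 80640.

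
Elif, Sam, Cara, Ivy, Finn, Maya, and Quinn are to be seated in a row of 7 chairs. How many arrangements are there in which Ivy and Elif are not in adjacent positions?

There are 7! = 5040 arrangements in all. If Ivy and Elif are adjacent, merging them into one block gives 2·(6)! = 1440 arrangements.
Complementary counting: 5040 − 1440 = 3600.

3600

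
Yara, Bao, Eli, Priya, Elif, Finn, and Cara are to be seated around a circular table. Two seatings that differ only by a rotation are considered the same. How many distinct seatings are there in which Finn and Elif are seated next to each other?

Glue Finn and Elif into a block (2 internal orders). Seating 6 units around a circle gives (5)! arrangements.
So 2 × (5)! = 2 × 120 = 240.

240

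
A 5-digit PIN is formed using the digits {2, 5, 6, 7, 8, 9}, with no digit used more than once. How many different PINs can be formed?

720

With no repetition, fill the 5 digits in order: 6 choices, then 5, down to 2.
6 × 5 × 4 × 3 × 2 = 720.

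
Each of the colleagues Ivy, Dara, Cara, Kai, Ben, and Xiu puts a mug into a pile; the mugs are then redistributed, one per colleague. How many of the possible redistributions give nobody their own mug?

This is the derangement count D_6: permutations of 6 items with no fixed point.
By inclusion–exclusion this is Σ_{j=0}^{6} (−1)^j C(6,j)·(6−j)!.
Computing: 720 − 720 + 360 − 120 + 30 − 6 + 1 = 265.

265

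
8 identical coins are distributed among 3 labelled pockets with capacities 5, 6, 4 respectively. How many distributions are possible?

Ignoring the caps, the number of non-negative solutions to x_1+…+x_3 = 8 is C(10,2) = 45.
Subtract solutions that violate a single cap (substitute x_i' = x_i − (cap_i+1)): x_1 ≥ 6 gives C(4,2) = 6; x_2 ≥ 7 gives C(3,2) = 3; x_3 ≥ 5 gives C(5,2) = 10. Together 19.
No two caps can be exceeded simultaneously, so the pair terms are all 0.
By inclusion–exclusion the count is 45 − 19 + 0 = 26.

26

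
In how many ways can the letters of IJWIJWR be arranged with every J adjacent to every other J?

Treat the 2 copies of J as a single block. The multiset to arrange is then {JJ, I, I, R, W, W}, 6 items in all.
That gives (6)!/(2!·2!) = 180 arrangements.

180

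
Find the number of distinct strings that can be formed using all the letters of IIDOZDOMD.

15120

The 9 letters of IIDOZDOMD have repeats: D appearing 3 times, I appearing twice, and O appearing twice.
The number of distinct arrangements is 9!/(3!·2!·2!) = 362880/24 = 15120.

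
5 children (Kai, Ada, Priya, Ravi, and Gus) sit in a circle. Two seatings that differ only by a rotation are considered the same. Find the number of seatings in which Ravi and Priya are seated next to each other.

12

Glue Ravi and Priya into a block (2 internal orders). Seating 4 units around a circle gives (3)! arrangements.
So 2 × (3)! = 2 × 6 = 12.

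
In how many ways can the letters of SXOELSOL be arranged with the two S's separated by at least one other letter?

There are 8!/(2!·2!·2!) = 5040 arrangements of SXOELSOL in total.
If the two S's are adjacent, glue them into one block, leaving 7 items to arrange: (7)!/(2!·2!) = 1260 ways.
Subtracting, 5040 − 1260 = 3780 arrangements keep the S's apart.

3780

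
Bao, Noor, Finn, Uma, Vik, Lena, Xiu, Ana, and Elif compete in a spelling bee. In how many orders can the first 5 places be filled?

There are 9 choices for 1st place, 8 for 2nd, and so on down to 5 for position 5.
That gives 9 × 8 × 7 × 6 × 5 = 15120.

15120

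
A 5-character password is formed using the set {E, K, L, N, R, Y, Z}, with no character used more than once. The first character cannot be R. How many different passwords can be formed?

The first character has 7−1 = 6 choices (anything except R).
The remaining 4 characters are filled from the other 6 symbols without repetition: 6 × 5 × 4 × 3 = 360.
Total: 6 × 360 = 2160.

2160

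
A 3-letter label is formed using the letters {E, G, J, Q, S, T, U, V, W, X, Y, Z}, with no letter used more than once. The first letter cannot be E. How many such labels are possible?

1210

The first letter has 12−1 = 11 choices (anything except E).
The remaining 2 letters are filled from the other 11 symbols without repetition: 11 × 10 = 110.
Total: 11 × 110 = 1210.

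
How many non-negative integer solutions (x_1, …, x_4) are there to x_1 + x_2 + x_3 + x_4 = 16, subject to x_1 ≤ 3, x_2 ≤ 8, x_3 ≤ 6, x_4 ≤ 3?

33

Without the upper bounds there are C(19,3) = 969 ways to split 16 among 4 variables.
Subtract solutions that violate a single cap (substitute x_i' = x_i − (cap_i+1)): x_1 ≥ 4 gives C(15,3) = 455; x_2 ≥ 9 gives C(10,3) = 120; x_3 ≥ 7 gives C(12,3) = 220; x_4 ≥ 4 gives C(15,3) = 455. Together 1250.
Add back pairs where two caps are both exceeded: 20 + 56 + 165 + 1 + 20 + 56 = 318.
Subtract triples: 0 + 0 + 4 + 0 = 4.
By inclusion–exclusion the count is 969 − 1250 + 318 − 4 = 33.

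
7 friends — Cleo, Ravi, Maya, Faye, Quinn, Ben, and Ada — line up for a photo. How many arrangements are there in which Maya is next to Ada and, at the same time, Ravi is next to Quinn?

480

Treat {Maya,Ada} as one block (2 orders) and {Ravi,Quinn} as another (2 orders).
That leaves 5 units to arrange: 2 × 2 × 5! = 4 × 120 = 480.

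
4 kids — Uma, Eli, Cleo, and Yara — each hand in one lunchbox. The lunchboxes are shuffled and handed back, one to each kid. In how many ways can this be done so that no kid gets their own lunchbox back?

This is the derangement count D_4: permutations of 4 items with no fixed point.
By inclusion–exclusion this is Σ_{j=0}^{4} (−1)^j C(4,j)·(4−j)!.
Computing: 24 − 24 + 12 − 4 + 1 = 9.

9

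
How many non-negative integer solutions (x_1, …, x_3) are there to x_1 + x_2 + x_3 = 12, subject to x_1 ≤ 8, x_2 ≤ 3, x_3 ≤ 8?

26

Ignoring the caps, the number of non-negative solutions to x_1+…+x_3 = 12 is C(14,2) = 91.
Subtract solutions that violate a single cap (substitute x_i' = x_i − (cap_i+1)): x_1 ≥ 9 gives C(5,2) = 10; x_2 ≥ 4 gives C(10,2) = 45; x_3 ≥ 9 gives C(5,2) = 10. Together 65.
No two caps can be exceeded simultaneously, so the pair terms are all 0.
By inclusion–exclusion the count is 91 − 65 + 0 = 26.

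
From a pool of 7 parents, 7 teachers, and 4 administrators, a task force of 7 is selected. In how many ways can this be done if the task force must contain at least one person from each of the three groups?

Unrestricted: C(18,7) = 31824 ways to pick any 7 of the 18.
Subtract selections that omit an entire group: no parents → C(11,7) = 330; no teachers → C(11,7) = 330; no administrators → C(14,7) = 3432.
Add back selections omitting two groups (i.e. drawn from a single group): C(7,7) + C(7,7) + C(4,7) = 2.
By inclusion–exclusion: 31824 − 4092 + 2 = 27734.

27734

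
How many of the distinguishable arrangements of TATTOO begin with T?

30

With the first slot taken by T, it remains to arrange the other 5 letters (ATTOO).
Those 5 letters have O appearing twice and T appearing twice, giving (5)!/(2!·2!) = 30.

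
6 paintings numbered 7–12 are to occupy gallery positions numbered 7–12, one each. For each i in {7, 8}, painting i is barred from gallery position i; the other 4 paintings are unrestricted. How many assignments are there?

Let Aᵢ (for i ∈ {7, 8}) be the placements that put painting i in its forbidden gallery position. Any j of these fix j positions, leaving (6−j)! ways to fill the rest, and there are C(2,j) ways to pick which j.
By inclusion–exclusion, the number of valid placements is Σ_{j=0}^{2} (−1)^j C(2,j)·(6−j)!.
Computing: 720 − 240 + 24 = 504.

504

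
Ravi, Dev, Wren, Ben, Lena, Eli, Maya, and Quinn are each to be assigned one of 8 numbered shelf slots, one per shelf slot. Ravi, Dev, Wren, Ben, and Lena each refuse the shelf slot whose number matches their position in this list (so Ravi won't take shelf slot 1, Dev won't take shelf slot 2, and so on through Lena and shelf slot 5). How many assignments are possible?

Let Aᵢ (for 1 ≤ i ≤ 5) be the placements that put person i in their forbidden shelf slot. Any j of these fix j positions, leaving (8−j)! ways to fill the rest, and there are C(5,j) ways to pick which j.
By inclusion–exclusion, the number of valid placements is Σ_{j=0}^{5} (−1)^j C(5,j)·(8−j)!.
Computing: 40320 − 25200 + 7200 − 1200 + 120 − 6 = 21234.

21234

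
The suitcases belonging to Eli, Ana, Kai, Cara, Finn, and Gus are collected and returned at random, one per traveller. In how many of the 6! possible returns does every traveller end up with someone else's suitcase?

265

This is the derangement count D_6: permutations of 6 items with no fixed point.
By inclusion–exclusion this is Σ_{j=0}^{6} (−1)^j C(6,j)·(6−j)!.
Computing: 720 − 720 + 360 − 120 + 30 − 6 + 1 = 265.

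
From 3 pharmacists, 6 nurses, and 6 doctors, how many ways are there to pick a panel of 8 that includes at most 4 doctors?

Split by how many doctors are chosen (0 through 4).
Sum: C(6,0)·C(9,8) + C(6,1)·C(9,7) + C(6,2)·C(9,6) + C(6,3)·C(9,5) + C(6,4)·C(9,4) = 9 + 216 + 1260 + 2520 + 1890 = 5895.

5895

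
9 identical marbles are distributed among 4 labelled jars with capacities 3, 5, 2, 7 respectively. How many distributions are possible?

67

By stars and bars, unrestricted non-negative solutions to x_1+…+x_4 = 9 number C(9+3,3) = 220.
Subtract solutions that violate a single cap (substitute x_i' = x_i − (cap_i+1)): x_1 ≥ 4 gives C(8,3) = 56; x_2 ≥ 6 gives C(6,3) = 20; x_3 ≥ 3 gives C(9,3) = 84; x_4 ≥ 8 gives C(4,3) = 4. Together 164.
Add back pairs where two caps are both exceeded: 0 + 10 + 0 + 1 + 0 + 0 = 11.
By inclusion–exclusion the count is 220 − 164 + 11 = 67.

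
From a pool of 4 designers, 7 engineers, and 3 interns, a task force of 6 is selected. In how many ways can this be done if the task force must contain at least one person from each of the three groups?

2331

Unrestricted: C(14,6) = 3003 ways to pick any 6 of the 14.
Selections missing a whole group: no designers → C(10,6) = 210; no engineers → C(7,6) = 7; no interns → C(11,6) = 462.
Add back selections omitting two groups (i.e. drawn from a single group): C(4,6) + C(7,6) + C(3,6) = 7.
By inclusion–exclusion: 3003 − 679 + 7 = 2331.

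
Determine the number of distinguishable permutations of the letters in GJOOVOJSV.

15120

The 9 letters of GJOOVOJSV have repeats: J appearing twice, O appearing 3 times, and V appearing twice.
So there are 9! / (3!·2!·2!) = 15120 distinguishable arrangements.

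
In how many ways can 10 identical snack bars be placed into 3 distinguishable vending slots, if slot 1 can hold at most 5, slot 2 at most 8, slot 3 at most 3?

By stars and bars, unrestricted non-negative solutions to x_1+…+x_3 = 10 number C(10+2,2) = 66.
Subtract solutions that violate a single cap (substitute x_i' = x_i − (cap_i+1)): x_1 ≥ 6 gives C(6,2) = 15; x_2 ≥ 9 gives C(3,2) = 3; x_3 ≥ 4 gives C(8,2) = 28. Together 46.
Add back pairs where two caps are both exceeded: 0 + 1 + 0 = 1.
By inclusion–exclusion the count is 66 − 46 + 1 = 21.

21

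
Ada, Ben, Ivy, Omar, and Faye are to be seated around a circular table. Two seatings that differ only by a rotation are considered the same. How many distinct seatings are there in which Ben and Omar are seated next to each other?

Glue Ben and Omar into a block (2 internal orders). Seating 4 units around a circle gives (3)! arrangements.
So 2 × (3)! = 2 × 6 = 12.

12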